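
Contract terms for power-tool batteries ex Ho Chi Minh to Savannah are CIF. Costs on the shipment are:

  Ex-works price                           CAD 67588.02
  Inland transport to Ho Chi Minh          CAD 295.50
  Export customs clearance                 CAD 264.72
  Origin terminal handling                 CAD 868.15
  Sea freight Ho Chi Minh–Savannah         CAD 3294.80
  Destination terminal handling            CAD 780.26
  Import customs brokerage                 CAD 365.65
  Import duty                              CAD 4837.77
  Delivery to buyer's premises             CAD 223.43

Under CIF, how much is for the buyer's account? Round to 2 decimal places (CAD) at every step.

CIF: the seller pays costs through ocean freight and marine insurance to the destination port.
Seller's account: goods 67588.02 + inland to port 295.50 + export clearance 264.72 + origin terminal 868.15 + freight 3294.80 = 72311.19
Buyer's account: destination terminal 780.26 + brokerage 365.65 + duty 4837.77 + delivery 223.43 = 6207.11

Buyer's account: CAD 6207.11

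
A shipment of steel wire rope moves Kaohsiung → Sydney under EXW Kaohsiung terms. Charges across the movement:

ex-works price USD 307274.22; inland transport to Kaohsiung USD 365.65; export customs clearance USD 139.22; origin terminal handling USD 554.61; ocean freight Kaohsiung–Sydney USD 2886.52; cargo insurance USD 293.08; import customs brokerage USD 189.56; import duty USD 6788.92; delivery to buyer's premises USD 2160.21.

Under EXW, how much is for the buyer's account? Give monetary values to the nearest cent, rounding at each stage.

Buyer's account: USD 13377.77

EXW: the seller makes goods available at their premises; the buyer bears all onward costs.
Seller's account: goods 307274.22 = 307274.22
Buyer's account: inland to port 365.65 + export clearance 139.22 + origin terminal 554.61 + freight 2886.52 + insurance 293.08 + brokerage 189.56 + duty 6788.92 + delivery 2160.21 = 13377.77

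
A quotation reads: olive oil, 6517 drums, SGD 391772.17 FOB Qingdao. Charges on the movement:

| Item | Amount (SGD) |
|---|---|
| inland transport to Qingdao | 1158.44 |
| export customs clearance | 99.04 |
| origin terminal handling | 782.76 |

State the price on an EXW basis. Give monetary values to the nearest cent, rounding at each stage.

EXW price: SGD 389731.93

From FOB to EXW, the seller no longer bears: inland to port, export clearance, origin terminal.
EXW price = 391772.17 − 1158.44 − 99.04 − 782.76 = 389731.93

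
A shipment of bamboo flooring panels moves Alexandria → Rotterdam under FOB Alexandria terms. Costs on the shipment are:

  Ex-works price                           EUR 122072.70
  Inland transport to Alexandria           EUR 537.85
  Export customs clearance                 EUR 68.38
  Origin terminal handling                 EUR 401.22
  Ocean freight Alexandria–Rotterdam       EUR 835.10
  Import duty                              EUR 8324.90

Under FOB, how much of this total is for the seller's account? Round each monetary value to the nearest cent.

FOB: the seller bears costs until goods are on board at the origin port; the buyer bears freight, insurance and all costs thereafter.
Seller's account: goods 122072.70 + inland to port 537.85 + export clearance 68.38 + origin terminal 401.22 = 123080.15
Buyer's account: freight 835.10 + duty 8324.90 = 9160.00

Seller's account: EUR 123080.15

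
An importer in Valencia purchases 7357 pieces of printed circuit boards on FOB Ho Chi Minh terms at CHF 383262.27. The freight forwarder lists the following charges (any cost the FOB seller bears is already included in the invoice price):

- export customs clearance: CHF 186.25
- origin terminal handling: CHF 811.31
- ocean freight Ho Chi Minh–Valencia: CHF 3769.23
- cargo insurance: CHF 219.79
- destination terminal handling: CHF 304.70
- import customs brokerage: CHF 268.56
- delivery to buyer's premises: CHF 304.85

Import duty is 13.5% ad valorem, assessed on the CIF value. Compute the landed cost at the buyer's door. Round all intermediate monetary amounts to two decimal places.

Total landed cost: CHF 440408.32

FOB: the seller bears costs until goods are on board at the origin port; the buyer bears freight, insurance and all costs thereafter.
Already in the invoice (seller's account under FOB): export clearance, origin terminal — exclude.
CIF value = FOB price + freight + insurance = 383262.27 + 3769.23 + 219.79 = 387251.29
Import duty = 387251.29 × 13.5% = 52278.92
Buyer bears: freight 3769.23 + insurance 219.79 + destination terminal 304.70 + brokerage 268.56 + delivery 304.85 + duty 52278.92 = 57146.05
Landed cost = invoice 383262.27 + 57146.05 = 440408.32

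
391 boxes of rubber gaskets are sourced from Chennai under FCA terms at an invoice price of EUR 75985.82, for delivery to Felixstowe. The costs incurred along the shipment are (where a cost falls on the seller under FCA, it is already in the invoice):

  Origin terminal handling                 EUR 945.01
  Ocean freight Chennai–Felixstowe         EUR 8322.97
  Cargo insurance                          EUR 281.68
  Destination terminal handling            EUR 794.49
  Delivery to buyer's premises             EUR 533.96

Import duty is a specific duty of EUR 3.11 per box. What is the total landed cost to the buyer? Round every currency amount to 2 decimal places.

Total landed cost: EUR 88079.94

FCA: the seller delivers export-cleared goods to the carrier; the buyer bears costs from that point.
CIF value = FCA price + origin terminal + freight + insurance = 75985.82 + 945.01 + 8322.97 + 281.68 = 85535.48
Import duty = 391 × 3.11 = 1216.01
Buyer bears: origin terminal 945.01 + freight 8322.97 + insurance 281.68 + destination terminal 794.49 + delivery 533.96 + duty 1216.01 = 12094.12
Landed cost = invoice 75985.82 + 12094.12 = 88079.94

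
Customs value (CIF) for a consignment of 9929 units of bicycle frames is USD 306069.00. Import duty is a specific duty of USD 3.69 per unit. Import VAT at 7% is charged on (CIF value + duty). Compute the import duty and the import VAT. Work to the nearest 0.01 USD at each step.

Import duty = 9929 × 3.69 = 36638.01
VAT base = CIF + duty = 306069.00 + 36638.01 = 342707.01
Import VAT = 342707.01 × 7% = 23989.49

Import duty: USD 36638.01; import VAT: USD 23989.49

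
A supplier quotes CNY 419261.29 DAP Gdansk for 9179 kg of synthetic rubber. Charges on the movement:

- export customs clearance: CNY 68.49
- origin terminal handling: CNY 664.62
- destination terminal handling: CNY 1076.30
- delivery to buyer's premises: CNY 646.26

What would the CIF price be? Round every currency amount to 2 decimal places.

CIF price: CNY 417538.73

Not relevant to the conversion: export clearance, origin terminal — on the seller under both DAP and CIF; already in the DAP price and stays in the CIF price.
From DAP to CIF, the seller no longer bears: destination terminal, delivery.
CIF price = 419261.29 − 1076.30 − 646.26 = 417538.73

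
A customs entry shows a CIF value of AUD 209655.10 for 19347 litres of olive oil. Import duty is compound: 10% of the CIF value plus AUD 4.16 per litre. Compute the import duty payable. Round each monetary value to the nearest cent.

Import duty: AUD 101449.03

Ad valorem component: 209655.10 × 10% = 20965.51
Specific component: 19347 × 4.16 = 80483.52
Import duty = 20965.51 + 80483.52 = 101449.03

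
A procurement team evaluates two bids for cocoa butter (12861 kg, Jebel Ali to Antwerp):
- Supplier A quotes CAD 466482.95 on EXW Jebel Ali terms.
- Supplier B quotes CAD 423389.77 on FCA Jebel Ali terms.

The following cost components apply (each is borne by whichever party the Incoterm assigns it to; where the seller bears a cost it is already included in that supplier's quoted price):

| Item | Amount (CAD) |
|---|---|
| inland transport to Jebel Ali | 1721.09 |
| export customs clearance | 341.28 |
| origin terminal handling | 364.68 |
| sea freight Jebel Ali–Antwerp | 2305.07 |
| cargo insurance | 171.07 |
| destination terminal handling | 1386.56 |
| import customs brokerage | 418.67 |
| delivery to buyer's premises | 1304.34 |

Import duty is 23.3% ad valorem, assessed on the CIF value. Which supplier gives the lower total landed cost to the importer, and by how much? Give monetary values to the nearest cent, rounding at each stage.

Supplier B is cheaper by CAD 55676.79

Supplier A (EXW):
CIF value = EXW price + inland to port + export clearance + origin terminal + freight + insurance = 466482.95 + 1721.09 + 341.28 + 364.68 + 2305.07 + 171.07 = 471386.14
Import duty = 471386.14 × 23.3% = 109832.97
Buyer bears (A): 1721.09 + 341.28 + 364.68 + 2305.07 + 171.07 + 1386.56 + 418.67 + 1304.34 = 8012.76
Landed cost (A) = invoice 466482.95 + 8012.76 + duty 109832.97 = 584328.68
Supplier B (FCA):
CIF value = FCA price + origin terminal + freight + insurance = 423389.77 + 364.68 + 2305.07 + 171.07 = 426230.59
Import duty = 426230.59 × 23.3% = 99311.73
Buyer bears (B): 364.68 + 2305.07 + 171.07 + 1386.56 + 418.67 + 1304.34 = 5950.39
Landed cost (B) = invoice 423389.77 + 5950.39 + duty 99311.73 = 528651.89
Difference = |584328.68 − 528651.89| = 55676.79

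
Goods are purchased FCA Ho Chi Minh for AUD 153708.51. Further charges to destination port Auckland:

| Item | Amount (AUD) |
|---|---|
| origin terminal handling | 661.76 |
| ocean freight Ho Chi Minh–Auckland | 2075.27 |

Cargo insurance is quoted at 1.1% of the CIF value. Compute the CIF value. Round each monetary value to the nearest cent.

CIF value: AUD 158185.58

Let C be the CIF value. C = FCA price + pre-shipment costs + freight + 1.1% × C
C − 1.1% × C = 153708.51 + 661.76 + 2075.27
0.989 × C = 156445.54
C = 156445.54 / 0.989 = 158185.58
Insurance premium = 1.1% × 158185.58 = 1740.04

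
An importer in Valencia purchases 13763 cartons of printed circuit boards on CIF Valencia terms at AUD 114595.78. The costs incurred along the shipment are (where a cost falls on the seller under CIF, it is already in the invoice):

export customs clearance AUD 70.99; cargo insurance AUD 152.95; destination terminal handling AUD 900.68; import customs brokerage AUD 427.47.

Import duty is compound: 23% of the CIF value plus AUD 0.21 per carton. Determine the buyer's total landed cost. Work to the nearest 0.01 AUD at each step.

Total landed cost: AUD 145171.19

CIF: the seller pays costs through ocean freight and marine insurance to the destination port.
Already in the invoice (seller's account under CIF): export clearance, insurance — exclude.
The CIF price already equals the CIF value: 114595.78
Ad valorem component: 114595.78 × 23% = 26357.03
Specific component: 13763 × 0.21 = 2890.23
Import duty = 26357.03 + 2890.23 = 29247.26
Buyer bears: destination terminal 900.68 + brokerage 427.47 + duty 29247.26 = 30575.41
Landed cost = invoice 114595.78 + 30575.41 = 145171.19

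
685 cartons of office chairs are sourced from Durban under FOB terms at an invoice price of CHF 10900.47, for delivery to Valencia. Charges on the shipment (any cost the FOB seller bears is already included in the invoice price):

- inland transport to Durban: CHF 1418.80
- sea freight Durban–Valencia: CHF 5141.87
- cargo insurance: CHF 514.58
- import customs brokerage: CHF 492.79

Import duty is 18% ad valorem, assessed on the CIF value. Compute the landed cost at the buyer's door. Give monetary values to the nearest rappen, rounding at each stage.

FOB: the seller bears costs until goods are on board at the origin port; the buyer bears freight, insurance and all costs thereafter.
Already in the invoice (seller's account under FOB): inland to port — exclude.
CIF value = FOB price + freight + insurance = 10900.47 + 5141.87 + 514.58 = 16556.92
Import duty = 16556.92 × 18% = 2980.25
Buyer bears: freight 5141.87 + insurance 514.58 + brokerage 492.79 + duty 2980.25 = 9129.49
Landed cost = invoice 10900.47 + 9129.49 = 20029.96

Total landed cost: CHF 20029.96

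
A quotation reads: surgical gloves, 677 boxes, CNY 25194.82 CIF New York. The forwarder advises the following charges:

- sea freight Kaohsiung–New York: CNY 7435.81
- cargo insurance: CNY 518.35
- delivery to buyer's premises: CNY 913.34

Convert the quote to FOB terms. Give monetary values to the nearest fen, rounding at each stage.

Not relevant to the conversion: delivery — on the buyer under both terms; not part of either seller's price.
From CIF to FOB, the seller no longer bears: freight, insurance.
FOB price = 25194.82 − 7435.81 − 518.35 = 17240.66

FOB price: CNY 17240.66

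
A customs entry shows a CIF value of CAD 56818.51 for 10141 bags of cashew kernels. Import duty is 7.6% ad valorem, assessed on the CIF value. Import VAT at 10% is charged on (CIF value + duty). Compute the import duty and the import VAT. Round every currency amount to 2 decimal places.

Import duty = 56818.51 × 7.6% = 4318.21
VAT base = CIF + duty = 56818.51 + 4318.21 = 61136.72
Import VAT = 61136.72 × 10% = 6113.67

Import duty: CAD 4318.21; import VAT: CAD 6113.67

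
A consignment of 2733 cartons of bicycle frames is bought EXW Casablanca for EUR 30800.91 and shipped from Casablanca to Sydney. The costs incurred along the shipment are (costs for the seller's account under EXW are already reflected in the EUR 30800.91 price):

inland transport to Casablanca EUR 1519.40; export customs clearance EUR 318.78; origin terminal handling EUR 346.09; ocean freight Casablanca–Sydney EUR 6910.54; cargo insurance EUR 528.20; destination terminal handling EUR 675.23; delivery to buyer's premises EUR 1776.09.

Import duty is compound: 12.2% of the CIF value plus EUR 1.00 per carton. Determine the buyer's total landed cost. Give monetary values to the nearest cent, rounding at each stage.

Total landed cost: EUR 50539.96

EXW: the seller makes goods available at their premises; the buyer bears all onward costs.
CIF value = EXW price + inland to port + export clearance + origin terminal + freight + insurance = 30800.91 + 1519.40 + 318.78 + 346.09 + 6910.54 + 528.20 = 40423.92
Ad valorem component: 40423.92 × 12.2% = 4931.72
Specific component: 2733 × 1.00 = 2733.00
Import duty = 4931.72 + 2733.00 = 7664.72
Buyer bears: inland to port 1519.40 + export clearance 318.78 + origin terminal 346.09 + freight 6910.54 + insurance 528.20 + destination terminal 675.23 + delivery 1776.09 + duty 7664.72 = 19739.05
Landed cost = invoice 30800.91 + 19739.05 = 50539.96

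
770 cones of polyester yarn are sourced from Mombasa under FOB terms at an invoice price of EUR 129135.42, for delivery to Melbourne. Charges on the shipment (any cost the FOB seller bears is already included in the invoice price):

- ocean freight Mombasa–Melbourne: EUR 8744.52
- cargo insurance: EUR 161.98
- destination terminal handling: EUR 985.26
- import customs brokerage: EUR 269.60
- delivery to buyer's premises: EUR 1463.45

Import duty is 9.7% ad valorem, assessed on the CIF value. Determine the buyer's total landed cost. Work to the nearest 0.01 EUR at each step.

FOB: the seller bears costs until goods are on board at the origin port; the buyer bears freight, insurance and all costs thereafter.
CIF value = FOB price + freight + insurance = 129135.42 + 8744.52 + 161.98 = 138041.92
Import duty = 138041.92 × 9.7% = 13390.07
Buyer bears: freight 8744.52 + insurance 161.98 + destination terminal 985.26 + brokerage 269.60 + delivery 1463.45 + duty 13390.07 = 25014.88
Landed cost = invoice 129135.42 + 25014.88 = 154150.30

Total landed cost: EUR 154150.30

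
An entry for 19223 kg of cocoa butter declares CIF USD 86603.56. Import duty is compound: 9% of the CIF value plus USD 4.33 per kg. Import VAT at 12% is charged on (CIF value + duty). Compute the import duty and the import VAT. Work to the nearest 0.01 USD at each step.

Ad valorem component: 86603.56 × 9% = 7794.32
Specific component: 19223 × 4.33 = 83235.59
Import duty = 7794.32 + 83235.59 = 91029.91
VAT base = CIF + duty = 86603.56 + 91029.91 = 177633.47
Import VAT = 177633.47 × 12% = 21316.02

Import duty: USD 91029.91; import VAT: USD 21316.02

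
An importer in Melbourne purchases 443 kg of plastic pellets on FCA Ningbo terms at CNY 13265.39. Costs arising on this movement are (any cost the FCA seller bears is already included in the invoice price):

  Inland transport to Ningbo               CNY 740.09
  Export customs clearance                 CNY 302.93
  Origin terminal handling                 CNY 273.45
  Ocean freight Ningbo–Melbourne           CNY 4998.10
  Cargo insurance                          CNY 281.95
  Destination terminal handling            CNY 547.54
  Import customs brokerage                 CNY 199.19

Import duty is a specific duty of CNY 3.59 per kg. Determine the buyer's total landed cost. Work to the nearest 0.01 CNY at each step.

Total landed cost: CNY 21155.99

FCA: the seller delivers export-cleared goods to the carrier; the buyer bears costs from that point.
Already in the invoice (seller's account under FCA): inland to port, export clearance — exclude.
CIF value = FCA price + origin terminal + freight + insurance = 13265.39 + 273.45 + 4998.10 + 281.95 = 18818.89
Import duty = 443 × 3.59 = 1590.37
Buyer bears: origin terminal 273.45 + freight 4998.10 + insurance 281.95 + destination terminal 547.54 + brokerage 199.19 + duty 1590.37 = 7890.60
Landed cost = invoice 13265.39 + 7890.60 = 21155.99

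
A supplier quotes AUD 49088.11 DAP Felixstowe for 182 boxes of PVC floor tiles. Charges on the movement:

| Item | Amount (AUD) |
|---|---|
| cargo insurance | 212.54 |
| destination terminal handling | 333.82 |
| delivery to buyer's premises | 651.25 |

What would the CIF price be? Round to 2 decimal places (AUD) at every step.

Not relevant to the conversion: insurance — on the seller under both DAP and CIF; already in the DAP price and stays in the CIF price.
From DAP to CIF, the seller no longer bears: destination terminal, delivery.
CIF price = 49088.11 − 333.82 − 651.25 = 48103.04

CIF price: AUD 48103.04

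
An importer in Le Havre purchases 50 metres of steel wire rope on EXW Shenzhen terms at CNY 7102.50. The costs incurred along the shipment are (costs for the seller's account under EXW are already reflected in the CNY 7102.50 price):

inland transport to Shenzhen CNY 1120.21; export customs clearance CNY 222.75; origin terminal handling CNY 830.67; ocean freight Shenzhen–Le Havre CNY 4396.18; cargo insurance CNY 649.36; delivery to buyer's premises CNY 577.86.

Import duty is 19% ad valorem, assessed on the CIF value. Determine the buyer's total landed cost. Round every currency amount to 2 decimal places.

EXW: the seller makes goods available at their premises; the buyer bears all onward costs.
CIF value = EXW price + inland to port + export clearance + origin terminal + freight + insurance = 7102.50 + 1120.21 + 222.75 + 830.67 + 4396.18 + 649.36 = 14321.67
Import duty = 14321.67 × 19% = 2721.12
Buyer bears: inland to port 1120.21 + export clearance 222.75 + origin terminal 830.67 + freight 4396.18 + insurance 649.36 + delivery 577.86 + duty 2721.12 = 10518.15
Landed cost = invoice 7102.50 + 10518.15 = 17620.65

Total landed cost: CNY 17620.65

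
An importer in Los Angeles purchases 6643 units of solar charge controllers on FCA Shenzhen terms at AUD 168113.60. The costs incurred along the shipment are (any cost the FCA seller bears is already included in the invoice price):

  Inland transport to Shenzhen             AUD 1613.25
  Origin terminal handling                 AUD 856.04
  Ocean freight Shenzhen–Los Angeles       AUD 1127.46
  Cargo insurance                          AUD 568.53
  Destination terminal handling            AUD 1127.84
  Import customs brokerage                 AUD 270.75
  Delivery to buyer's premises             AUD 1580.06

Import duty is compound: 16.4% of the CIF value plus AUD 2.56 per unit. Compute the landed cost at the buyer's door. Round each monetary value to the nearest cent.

Total landed cost: AUD 218639.52

FCA: the seller delivers export-cleared goods to the carrier; the buyer bears costs from that point.
Already in the invoice (seller's account under FCA): inland to port — exclude.
CIF value = FCA price + origin terminal + freight + insurance = 168113.60 + 856.04 + 1127.46 + 568.53 = 170665.63
Ad valorem component: 170665.63 × 16.4% = 27989.16
Specific component: 6643 × 2.56 = 17006.08
Import duty = 27989.16 + 17006.08 = 44995.24
Buyer bears: origin terminal 856.04 + freight 1127.46 + insurance 568.53 + destination terminal 1127.84 + brokerage 270.75 + delivery 1580.06 + duty 44995.24 = 50525.92
Landed cost = invoice 168113.60 + 50525.92 = 218639.52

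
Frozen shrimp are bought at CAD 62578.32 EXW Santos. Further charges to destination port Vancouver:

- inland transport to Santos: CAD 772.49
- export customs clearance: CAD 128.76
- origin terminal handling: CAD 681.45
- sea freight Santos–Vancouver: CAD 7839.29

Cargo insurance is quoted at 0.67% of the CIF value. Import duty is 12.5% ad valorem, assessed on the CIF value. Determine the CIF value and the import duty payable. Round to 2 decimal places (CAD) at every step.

CIF value: CAD 72485.97; import duty: CAD 9060.75

Let C be the CIF value. C = EXW price + pre-shipment costs + freight + 0.67% × C
C − 0.67% × C = 62578.32 + 772.49 + 128.76 + 681.45 + 7839.29
0.9933 × C = 72000.31
C = 72000.31 / 0.9933 = 72485.97
Insurance premium = 0.67% × 72485.97 = 485.66
Import duty = 72485.97 × 12.5% = 9060.75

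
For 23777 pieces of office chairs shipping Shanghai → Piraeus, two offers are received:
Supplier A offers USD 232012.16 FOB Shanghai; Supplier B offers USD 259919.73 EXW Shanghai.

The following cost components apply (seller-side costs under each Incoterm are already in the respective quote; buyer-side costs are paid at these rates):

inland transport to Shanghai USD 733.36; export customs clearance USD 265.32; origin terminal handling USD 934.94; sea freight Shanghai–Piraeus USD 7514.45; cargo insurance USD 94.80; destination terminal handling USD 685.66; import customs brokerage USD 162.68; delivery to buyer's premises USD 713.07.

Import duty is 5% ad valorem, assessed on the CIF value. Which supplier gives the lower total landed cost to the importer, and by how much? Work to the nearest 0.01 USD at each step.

Supplier A is cheaper by USD 31333.25

Supplier A (FOB):
CIF value = FOB price + freight + insurance = 232012.16 + 7514.45 + 94.80 = 239621.41
Import duty = 239621.41 × 5% = 11981.07
Buyer bears (A): 7514.45 + 94.80 + 685.66 + 162.68 + 713.07 = 9170.66
Landed cost (A) = invoice 232012.16 + 9170.66 + duty 11981.07 = 253163.89
Supplier B (EXW):
CIF value = EXW price + inland to port + export clearance + origin terminal + freight + insurance = 259919.73 + 733.36 + 265.32 + 934.94 + 7514.45 + 94.80 = 269462.60
Import duty = 269462.60 × 5% = 13473.13
Buyer bears (B): 733.36 + 265.32 + 934.94 + 7514.45 + 94.80 + 685.66 + 162.68 + 713.07 = 11104.28
Landed cost (B) = invoice 259919.73 + 11104.28 + duty 13473.13 = 284497.14
Difference = |253163.89 − 284497.14| = 31333.25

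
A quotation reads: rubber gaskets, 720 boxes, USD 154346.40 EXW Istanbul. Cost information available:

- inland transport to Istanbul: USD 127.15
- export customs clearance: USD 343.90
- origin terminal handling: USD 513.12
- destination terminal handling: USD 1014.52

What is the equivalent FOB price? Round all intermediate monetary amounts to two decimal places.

Not relevant to the conversion: destination terminal — on the buyer under both terms; not part of either seller's price.
From EXW to FOB, the seller additionally bears: inland to port, export clearance, origin terminal.
FOB price = 154346.40 + 127.15 + 343.90 + 513.12 = 155330.57

FOB price: USD 155330.57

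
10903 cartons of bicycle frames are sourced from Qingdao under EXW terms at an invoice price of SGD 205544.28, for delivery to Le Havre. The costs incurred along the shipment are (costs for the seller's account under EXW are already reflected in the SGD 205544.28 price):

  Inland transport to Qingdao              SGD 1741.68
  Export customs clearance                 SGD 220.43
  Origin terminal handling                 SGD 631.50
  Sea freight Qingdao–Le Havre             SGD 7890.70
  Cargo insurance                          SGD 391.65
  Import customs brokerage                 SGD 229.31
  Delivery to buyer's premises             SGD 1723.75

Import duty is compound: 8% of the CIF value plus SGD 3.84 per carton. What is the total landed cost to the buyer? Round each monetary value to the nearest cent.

EXW: the seller makes goods available at their premises; the buyer bears all onward costs.
CIF value = EXW price + inland to port + export clearance + origin terminal + freight + insurance = 205544.28 + 1741.68 + 220.43 + 631.50 + 7890.70 + 391.65 = 216420.24
Ad valorem component: 216420.24 × 8% = 17313.62
Specific component: 10903 × 3.84 = 41867.52
Import duty = 17313.62 + 41867.52 = 59181.14
Buyer bears: inland to port 1741.68 + export clearance 220.43 + origin terminal 631.50 + freight 7890.70 + insurance 391.65 + brokerage 229.31 + delivery 1723.75 + duty 59181.14 = 72010.16
Landed cost = invoice 205544.28 + 72010.16 = 277554.44

Total landed cost: SGD 277554.44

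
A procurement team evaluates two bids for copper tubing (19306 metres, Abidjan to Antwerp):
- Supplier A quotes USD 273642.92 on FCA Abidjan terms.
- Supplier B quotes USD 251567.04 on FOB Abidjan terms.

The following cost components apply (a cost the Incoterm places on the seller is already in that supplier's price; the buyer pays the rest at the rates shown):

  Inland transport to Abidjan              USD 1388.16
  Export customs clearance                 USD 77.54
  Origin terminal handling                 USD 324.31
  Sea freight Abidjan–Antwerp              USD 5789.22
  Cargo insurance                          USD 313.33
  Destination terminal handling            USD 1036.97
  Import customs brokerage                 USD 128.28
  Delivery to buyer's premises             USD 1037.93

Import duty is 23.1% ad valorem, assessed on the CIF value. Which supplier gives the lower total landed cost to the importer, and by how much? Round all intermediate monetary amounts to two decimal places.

Supplier A (FCA):
CIF value = FCA price + origin terminal + freight + insurance = 273642.92 + 324.31 + 5789.22 + 313.33 = 280069.78
Import duty = 280069.78 × 23.1% = 64696.12
Buyer bears (A): 324.31 + 5789.22 + 313.33 + 1036.97 + 128.28 + 1037.93 = 8630.04
Landed cost (A) = invoice 273642.92 + 8630.04 + duty 64696.12 = 346969.08
Supplier B (FOB):
CIF value = FOB price + freight + insurance = 251567.04 + 5789.22 + 313.33 = 257669.59
Import duty = 257669.59 × 23.1% = 59521.68
Buyer bears (B): 5789.22 + 313.33 + 1036.97 + 128.28 + 1037.93 = 8305.73
Landed cost (B) = invoice 251567.04 + 8305.73 + duty 59521.68 = 319394.45
Difference = |346969.08 − 319394.45| = 27574.63

Supplier B is cheaper by USD 27574.63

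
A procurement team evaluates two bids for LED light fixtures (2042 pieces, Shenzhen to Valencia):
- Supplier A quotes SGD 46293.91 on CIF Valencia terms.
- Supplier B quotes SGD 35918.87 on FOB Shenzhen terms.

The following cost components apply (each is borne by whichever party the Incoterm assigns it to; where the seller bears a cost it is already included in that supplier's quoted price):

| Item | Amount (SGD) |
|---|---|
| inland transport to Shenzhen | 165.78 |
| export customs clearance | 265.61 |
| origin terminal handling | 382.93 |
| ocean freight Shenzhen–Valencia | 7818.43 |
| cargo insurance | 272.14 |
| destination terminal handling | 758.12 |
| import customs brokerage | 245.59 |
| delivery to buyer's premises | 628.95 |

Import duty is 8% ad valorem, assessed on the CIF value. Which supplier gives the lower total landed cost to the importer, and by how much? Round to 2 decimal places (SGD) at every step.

Supplier B is cheaper by SGD 2467.22

Supplier A (CIF):
The CIF price already equals the CIF value: 46293.91
Import duty = 46293.91 × 8% = 3703.51
Buyer bears (A): 758.12 + 245.59 + 628.95 = 1632.66
Landed cost (A) = invoice 46293.91 + 1632.66 + duty 3703.51 = 51630.08
Supplier B (FOB):
CIF value = FOB price + freight + insurance = 35918.87 + 7818.43 + 272.14 = 44009.44
Import duty = 44009.44 × 8% = 3520.76
Buyer bears (B): 7818.43 + 272.14 + 758.12 + 245.59 + 628.95 = 9723.23
Landed cost (B) = invoice 35918.87 + 9723.23 + duty 3520.76 = 49162.86
Difference = |51630.08 − 49162.86| = 2467.22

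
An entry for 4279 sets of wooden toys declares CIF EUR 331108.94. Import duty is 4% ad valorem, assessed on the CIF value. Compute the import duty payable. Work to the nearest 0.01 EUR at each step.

Import duty: EUR 13244.36

Import duty = 331108.94 × 4% = 13244.36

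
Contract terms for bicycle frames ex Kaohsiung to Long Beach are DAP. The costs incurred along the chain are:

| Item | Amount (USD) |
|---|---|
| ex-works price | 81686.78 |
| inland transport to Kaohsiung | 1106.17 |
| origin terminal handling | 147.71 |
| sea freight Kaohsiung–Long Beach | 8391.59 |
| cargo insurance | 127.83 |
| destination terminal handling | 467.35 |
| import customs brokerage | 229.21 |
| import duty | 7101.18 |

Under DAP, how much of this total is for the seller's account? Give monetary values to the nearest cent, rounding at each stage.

DAP: the seller bears all costs to the named destination except import duty and clearance.
Seller's account: goods 81686.78 + inland to port 1106.17 + origin terminal 147.71 + freight 8391.59 + insurance 127.83 + destination terminal 467.35 = 91927.43
Buyer's account: brokerage 229.21 + duty 7101.18 = 7330.39

Seller's account: USD 91927.43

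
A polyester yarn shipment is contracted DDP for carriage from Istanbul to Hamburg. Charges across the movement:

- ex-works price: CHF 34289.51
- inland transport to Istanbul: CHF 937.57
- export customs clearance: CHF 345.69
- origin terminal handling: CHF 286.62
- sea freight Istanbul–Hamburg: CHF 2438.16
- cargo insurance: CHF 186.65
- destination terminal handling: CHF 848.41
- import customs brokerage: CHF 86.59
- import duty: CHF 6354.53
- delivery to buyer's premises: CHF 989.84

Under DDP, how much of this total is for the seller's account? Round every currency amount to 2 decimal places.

DDP: the seller bears all costs including import duty.
Seller's account: goods 34289.51 + inland to port 937.57 + export clearance 345.69 + origin terminal 286.62 + freight 2438.16 + insurance 186.65 + destination terminal 848.41 + brokerage 86.59 + duty 6354.53 + delivery 989.84 = 46763.57
Buyer's account: 0.00

Seller's account: CHF 46763.57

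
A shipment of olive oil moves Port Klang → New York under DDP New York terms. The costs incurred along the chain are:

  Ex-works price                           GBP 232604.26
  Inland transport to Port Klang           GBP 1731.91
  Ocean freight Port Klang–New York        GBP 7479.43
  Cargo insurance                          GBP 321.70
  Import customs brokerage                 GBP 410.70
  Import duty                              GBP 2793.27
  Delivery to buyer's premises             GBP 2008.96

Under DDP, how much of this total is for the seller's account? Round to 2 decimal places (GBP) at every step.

DDP: the seller bears all costs including import duty.
Seller's account: goods 232604.26 + inland to port 1731.91 + freight 7479.43 + insurance 321.70 + brokerage 410.70 + duty 2793.27 + delivery 2008.96 = 247350.23
Buyer's account: 0.00

Seller's account: GBP 247350.23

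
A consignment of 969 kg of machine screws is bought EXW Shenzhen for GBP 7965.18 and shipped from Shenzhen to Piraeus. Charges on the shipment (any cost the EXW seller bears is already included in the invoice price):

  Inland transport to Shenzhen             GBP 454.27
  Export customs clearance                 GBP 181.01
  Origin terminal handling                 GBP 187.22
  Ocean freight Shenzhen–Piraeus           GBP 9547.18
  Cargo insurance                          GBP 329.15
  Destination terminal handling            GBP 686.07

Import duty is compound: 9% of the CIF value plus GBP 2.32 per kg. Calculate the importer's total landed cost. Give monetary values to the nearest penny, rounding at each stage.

EXW: the seller makes goods available at their premises; the buyer bears all onward costs.
CIF value = EXW price + inland to port + export clearance + origin terminal + freight + insurance = 7965.18 + 454.27 + 181.01 + 187.22 + 9547.18 + 329.15 = 18664.01
Ad valorem component: 18664.01 × 9% = 1679.76
Specific component: 969 × 2.32 = 2248.08
Import duty = 1679.76 + 2248.08 = 3927.84
Buyer bears: inland to port 454.27 + export clearance 181.01 + origin terminal 187.22 + freight 9547.18 + insurance 329.15 + destination terminal 686.07 + duty 3927.84 = 15312.74
Landed cost = invoice 7965.18 + 15312.74 = 23277.92

Total landed cost: GBP 23277.92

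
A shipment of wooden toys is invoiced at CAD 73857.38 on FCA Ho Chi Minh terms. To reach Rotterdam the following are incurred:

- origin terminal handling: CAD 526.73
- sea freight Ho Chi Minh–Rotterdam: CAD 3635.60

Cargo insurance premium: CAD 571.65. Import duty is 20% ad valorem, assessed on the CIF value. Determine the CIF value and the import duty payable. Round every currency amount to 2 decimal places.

CIF = FCA price + pre-shipment costs + freight + insurance
CIF = 73857.38 + 526.73 + 3635.60 + 571.65 = 78591.36
Import duty = 78591.36 × 20% = 15718.27

CIF value: CAD 78591.36; import duty: CAD 15718.27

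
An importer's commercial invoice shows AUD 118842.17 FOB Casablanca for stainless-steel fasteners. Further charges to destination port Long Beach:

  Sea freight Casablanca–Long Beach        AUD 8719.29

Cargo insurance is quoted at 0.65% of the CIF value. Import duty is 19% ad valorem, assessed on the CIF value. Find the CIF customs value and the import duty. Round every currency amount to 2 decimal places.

Let C be the CIF value. C = FOB price + freight + 0.65% × C
C − 0.65% × C = 118842.17 + 8719.29
0.9935 × C = 127561.46
C = 127561.46 / 0.9935 = 128396.03
Insurance premium = 0.65% × 128396.03 = 834.57
Import duty = 128396.03 × 19% = 24395.25

CIF value: AUD 128396.03; import duty: AUD 24395.25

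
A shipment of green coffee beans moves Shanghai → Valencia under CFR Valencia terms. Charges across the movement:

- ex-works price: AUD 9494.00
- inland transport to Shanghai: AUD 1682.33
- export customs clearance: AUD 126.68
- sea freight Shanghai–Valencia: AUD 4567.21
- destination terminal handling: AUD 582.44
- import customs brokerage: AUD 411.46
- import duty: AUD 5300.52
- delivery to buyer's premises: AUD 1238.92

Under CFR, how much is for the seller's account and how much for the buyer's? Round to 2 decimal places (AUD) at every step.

CFR: the seller pays costs through ocean freight to the destination port, but not insurance.
Seller's account: goods 9494.00 + inland to port 1682.33 + export clearance 126.68 + freight 4567.21 = 15870.22
Buyer's account: destination terminal 582.44 + brokerage 411.46 + duty 5300.52 + delivery 1238.92 = 7533.34

Seller: AUD 15870.22; buyer: AUD 7533.34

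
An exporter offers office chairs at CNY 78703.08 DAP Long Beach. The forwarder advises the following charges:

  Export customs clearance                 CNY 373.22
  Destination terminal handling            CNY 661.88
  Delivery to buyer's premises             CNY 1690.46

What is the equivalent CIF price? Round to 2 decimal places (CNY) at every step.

CIF price: CNY 76350.74

Not relevant to the conversion: export clearance — on the seller under both DAP and CIF; already in the DAP price and stays in the CIF price.
From DAP to CIF, the seller no longer bears: destination terminal, delivery.
CIF price = 78703.08 − 661.88 − 1690.46 = 76350.74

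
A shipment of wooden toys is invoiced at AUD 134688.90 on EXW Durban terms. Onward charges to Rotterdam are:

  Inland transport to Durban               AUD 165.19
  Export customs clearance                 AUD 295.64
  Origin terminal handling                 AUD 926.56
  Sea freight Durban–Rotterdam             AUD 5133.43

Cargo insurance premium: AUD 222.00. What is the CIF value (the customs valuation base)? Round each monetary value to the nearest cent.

CIF value: AUD 141431.72

CIF = EXW price + pre-shipment costs + freight + insurance
CIF = 134688.90 + 165.19 + 295.64 + 926.56 + 5133.43 + 222.00 = 141431.72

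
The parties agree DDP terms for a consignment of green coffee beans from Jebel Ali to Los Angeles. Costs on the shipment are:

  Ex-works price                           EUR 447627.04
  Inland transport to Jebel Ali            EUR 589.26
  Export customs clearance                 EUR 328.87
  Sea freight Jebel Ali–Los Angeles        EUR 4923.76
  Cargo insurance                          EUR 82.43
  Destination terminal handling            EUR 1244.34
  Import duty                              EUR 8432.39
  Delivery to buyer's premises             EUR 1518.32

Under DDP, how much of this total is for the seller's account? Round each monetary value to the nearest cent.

DDP: the seller bears all costs including import duty.
Seller's account: goods 447627.04 + inland to port 589.26 + export clearance 328.87 + freight 4923.76 + insurance 82.43 + destination terminal 1244.34 + duty 8432.39 + delivery 1518.32 = 464746.41
Buyer's account: 0.00

Seller's account: EUR 464746.41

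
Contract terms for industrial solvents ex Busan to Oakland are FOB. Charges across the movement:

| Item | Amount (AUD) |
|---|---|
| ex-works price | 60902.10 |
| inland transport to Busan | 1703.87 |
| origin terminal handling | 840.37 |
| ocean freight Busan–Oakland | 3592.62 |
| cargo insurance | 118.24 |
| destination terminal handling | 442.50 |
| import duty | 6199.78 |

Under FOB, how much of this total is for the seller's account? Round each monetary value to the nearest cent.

FOB: the seller bears costs until goods are on board at the origin port; the buyer bears freight, insurance and all costs thereafter.
Seller's account: goods 60902.10 + inland to port 1703.87 + origin terminal 840.37 = 63446.34
Buyer's account: freight 3592.62 + insurance 118.24 + destination terminal 442.50 + duty 6199.78 = 10353.14

Seller's account: AUD 63446.34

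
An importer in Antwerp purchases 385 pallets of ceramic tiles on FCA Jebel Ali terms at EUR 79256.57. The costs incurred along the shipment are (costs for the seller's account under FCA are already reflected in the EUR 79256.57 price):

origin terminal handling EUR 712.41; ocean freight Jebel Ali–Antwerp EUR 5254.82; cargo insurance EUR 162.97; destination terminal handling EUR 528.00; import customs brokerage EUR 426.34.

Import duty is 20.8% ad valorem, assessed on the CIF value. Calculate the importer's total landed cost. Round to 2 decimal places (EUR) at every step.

Total landed cost: EUR 104101.56

FCA: the seller delivers export-cleared goods to the carrier; the buyer bears costs from that point.
CIF value = FCA price + origin terminal + freight + insurance = 79256.57 + 712.41 + 5254.82 + 162.97 = 85386.77
Import duty = 85386.77 × 20.8% = 17760.45
Buyer bears: origin terminal 712.41 + freight 5254.82 + insurance 162.97 + destination terminal 528.00 + brokerage 426.34 + duty 17760.45 = 24844.99
Landed cost = invoice 79256.57 + 24844.99 = 104101.56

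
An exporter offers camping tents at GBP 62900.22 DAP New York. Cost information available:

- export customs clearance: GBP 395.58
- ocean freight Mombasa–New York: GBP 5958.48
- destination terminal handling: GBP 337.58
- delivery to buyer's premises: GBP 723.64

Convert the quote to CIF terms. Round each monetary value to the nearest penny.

CIF price: GBP 61839.00

Not relevant to the conversion: export clearance, freight — on the seller under both DAP and CIF; already in the DAP price and stays in the CIF price.
From DAP to CIF, the seller no longer bears: destination terminal, delivery.
CIF price = 62900.22 − 337.58 − 723.64 = 61839.00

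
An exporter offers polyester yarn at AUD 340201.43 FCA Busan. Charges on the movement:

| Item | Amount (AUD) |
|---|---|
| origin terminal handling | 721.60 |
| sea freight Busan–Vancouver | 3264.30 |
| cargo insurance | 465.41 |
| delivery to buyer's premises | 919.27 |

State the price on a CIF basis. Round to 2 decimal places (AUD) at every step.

CIF price: AUD 344652.74

Not relevant to the conversion: delivery — on the buyer under both terms; not part of either seller's price.
From FCA to CIF, the seller additionally bears: origin terminal, freight, insurance.
CIF price = 340201.43 + 721.60 + 3264.30 + 465.41 = 344652.74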